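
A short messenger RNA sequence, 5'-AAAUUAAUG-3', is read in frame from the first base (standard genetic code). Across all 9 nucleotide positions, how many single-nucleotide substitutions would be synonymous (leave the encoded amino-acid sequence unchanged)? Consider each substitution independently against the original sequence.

Codon 1 (AAA, Lys): 1 synonymous substitution.
Codon 2 (UUA, Leu): 2 synonymous substitutions.
Codon 3 (AUG, Met): 0 synonymous substitutions.
Total: 1 + 2 + 0 = 3.

3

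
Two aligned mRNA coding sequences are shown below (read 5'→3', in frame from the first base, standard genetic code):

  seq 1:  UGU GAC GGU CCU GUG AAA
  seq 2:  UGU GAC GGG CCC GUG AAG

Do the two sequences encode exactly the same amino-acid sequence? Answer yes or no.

Codon 1: UGU Cys / UGU Cys — identical.
Codon 2: GAC Asp / GAC Asp — identical.
Codon 3: GGU Gly / GGG Gly — synonymous.
Codon 4: CCU Pro / CCC Pro — synonymous.
Codon 5: GUG Val / GUG Val — identical.
Codon 6: AAA Lys / AAG Lys — synonymous.
Nonsynonymous differences: 0 → same protein.

yes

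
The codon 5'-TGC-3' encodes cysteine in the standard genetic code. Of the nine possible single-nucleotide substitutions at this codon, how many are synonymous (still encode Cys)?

Position 1: none → 0 synonymous.
Position 2: none → 0 synonymous.
Position 3: TGT → 1 synonymous.
Total: 0 + 0 + 1 = 1.

1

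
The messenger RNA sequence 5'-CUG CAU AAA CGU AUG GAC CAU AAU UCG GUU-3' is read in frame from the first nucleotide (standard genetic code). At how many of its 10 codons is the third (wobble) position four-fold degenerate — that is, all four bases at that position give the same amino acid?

Codon 1 CUG (Leu): third position 4-fold.
Codon 2 CAU (His): third position 2-fold.
Codon 3 AAA (Lys): third position 2-fold.
Codon 4 CGU (Arg): third position 4-fold.
Codon 5 AUG (Met): third position 1-fold.
Codon 6 GAC (Asp): third position 2-fold.
Codon 7 CAU (His): third position 2-fold.
Codon 8 AAU (Asn): third position 2-fold.
Codon 9 UCG (Ser): third position 4-fold.
Codon 10 GUU (Val): third position 4-fold.
Four-fold degenerate third positions: 4.

4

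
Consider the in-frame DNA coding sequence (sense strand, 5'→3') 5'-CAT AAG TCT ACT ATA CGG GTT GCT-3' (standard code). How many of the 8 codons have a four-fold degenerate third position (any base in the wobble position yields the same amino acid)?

Codon 1 CAT (His): third position 2-fold.
Codon 2 AAG (Lys): third position 2-fold.
Codon 3 TCT (Ser): third position 4-fold.
Codon 4 ACT (Thr): third position 4-fold.
Codon 5 ATA (Ile): third position 3-fold.
Codon 6 CGG (Arg): third position 4-fold.
Codon 7 GTT (Val): third position 4-fold.
Codon 8 GCT (Ala): third position 4-fold.
Four-fold degenerate third positions: 5.

5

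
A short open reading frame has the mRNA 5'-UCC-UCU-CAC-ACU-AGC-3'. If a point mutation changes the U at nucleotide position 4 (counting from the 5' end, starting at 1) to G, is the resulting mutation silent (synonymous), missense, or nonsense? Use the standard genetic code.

missense

Position 4 falls in codon 2: UCU → Ser.
After the substitution the codon is GCU → Ala.
Ser ≠ Ala, so this is a missense mutation.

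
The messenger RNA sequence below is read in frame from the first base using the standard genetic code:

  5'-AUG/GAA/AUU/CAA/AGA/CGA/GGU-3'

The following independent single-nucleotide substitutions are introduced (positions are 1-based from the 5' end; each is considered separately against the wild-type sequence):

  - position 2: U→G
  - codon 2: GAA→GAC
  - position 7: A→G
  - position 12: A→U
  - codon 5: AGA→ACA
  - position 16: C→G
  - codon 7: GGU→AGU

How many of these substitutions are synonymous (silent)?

Codon 1: AUG (Met) → AGG (Arg) — missense.
Codon 2: GAA (Glu) → GAC (Asp) — missense.
Codon 3: AUU (Ile) → GUU (Val) — missense.
Codon 4: CAA (Gln) → CAU (His) — missense.
Codon 5: AGA (Arg) → ACA (Thr) — missense.
Codon 6: CGA (Arg) → GGA (Gly) — missense.
Codon 7: GGU (Gly) → AGU (Ser) — missense.
Synonymous: 0 of 7.

0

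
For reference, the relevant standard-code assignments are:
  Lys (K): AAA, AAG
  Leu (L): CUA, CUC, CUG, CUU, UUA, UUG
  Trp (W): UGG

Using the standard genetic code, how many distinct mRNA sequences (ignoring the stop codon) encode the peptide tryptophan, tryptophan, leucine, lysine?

12

Trp: 1 codon.
Trp: 1 codon.
Leu: 6 codons.
Lys: 2 codons.
1 × 1 × 6 × 2 = 12.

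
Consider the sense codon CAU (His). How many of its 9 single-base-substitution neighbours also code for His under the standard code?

Position 1: none → 0 synonymous.
Position 2: none → 0 synonymous.
Position 3: CAC → 1 synonymous.
Total: 0 + 0 + 1 = 1.

1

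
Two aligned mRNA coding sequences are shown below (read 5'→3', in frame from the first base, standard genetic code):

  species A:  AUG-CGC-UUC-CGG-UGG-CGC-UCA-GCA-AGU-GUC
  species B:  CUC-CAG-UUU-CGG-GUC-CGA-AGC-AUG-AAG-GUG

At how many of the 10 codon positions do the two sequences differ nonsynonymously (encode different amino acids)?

5

Codon 1: AUG Met / CUC Leu — nonsynonymous.
Codon 2: CGC Arg / CAG Gln — nonsynonymous.
Codon 3: UUC Phe / UUU Phe — synonymous.
Codon 4: CGG Arg / CGG Arg — identical.
Codon 5: UGG Trp / GUC Val — nonsynonymous.
Codon 6: CGC Arg / CGA Arg — synonymous.
Codon 7: UCA Ser / AGC Ser — synonymous.
Codon 8: GCA Ala / AUG Met — nonsynonymous.
Codon 9: AGU Ser / AAG Lys — nonsynonymous.
Codon 10: GUC Val / GUG Val — synonymous.
Nonsynonymous differences: 5.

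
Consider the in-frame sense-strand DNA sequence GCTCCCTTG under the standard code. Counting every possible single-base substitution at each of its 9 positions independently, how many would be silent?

Codon 1 (GCT, Ala): 3 synonymous substitutions.
Codon 2 (CCC, Pro): 3 synonymous substitutions.
Codon 3 (TTG, Leu): 2 synonymous substitutions.
Total: 3 + 3 + 2 = 8.

8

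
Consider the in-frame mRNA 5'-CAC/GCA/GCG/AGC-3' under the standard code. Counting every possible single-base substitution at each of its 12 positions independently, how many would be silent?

Codon 1 (CAC, His): 1 synonymous substitution.
Codon 2 (GCA, Ala): 3 synonymous substitutions.
Codon 3 (GCG, Ala): 3 synonymous substitutions.
Codon 4 (AGC, Ser): 1 synonymous substitution.
Total: 1 + 3 + 3 + 1 = 8.

8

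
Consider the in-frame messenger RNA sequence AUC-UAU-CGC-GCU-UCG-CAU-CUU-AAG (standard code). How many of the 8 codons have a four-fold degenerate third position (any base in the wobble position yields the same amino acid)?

Codon 1 AUC (Ile): third position 3-fold.
Codon 2 UAU (Tyr): third position 2-fold.
Codon 3 CGC (Arg): third position 4-fold.
Codon 4 GCU (Ala): third position 4-fold.
Codon 5 UCG (Ser): third position 4-fold.
Codon 6 CAU (His): third position 2-fold.
Codon 7 CUU (Leu): third position 4-fold.
Codon 8 AAG (Lys): third position 2-fold.
Four-fold degenerate third positions: 4.

4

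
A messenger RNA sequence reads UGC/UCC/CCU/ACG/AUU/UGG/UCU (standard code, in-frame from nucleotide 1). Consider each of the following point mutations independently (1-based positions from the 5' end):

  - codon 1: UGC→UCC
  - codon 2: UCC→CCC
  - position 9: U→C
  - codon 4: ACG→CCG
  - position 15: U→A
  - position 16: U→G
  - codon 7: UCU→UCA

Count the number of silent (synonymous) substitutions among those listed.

3

Codon 1: UGC (Cys) → UCC (Ser) — missense.
Codon 2: UCC (Ser) → CCC (Pro) — missense.
Codon 3: CCU (Pro) → CCC (Pro) — synonymous.
Codon 4: ACG (Thr) → CCG (Pro) — missense.
Codon 5: AUU (Ile) → AUA (Ile) — synonymous.
Codon 6: UGG (Trp) → GGG (Gly) — missense.
Codon 7: UCU (Ser) → UCA (Ser) — synonymous.
Synonymous: 3 of 7.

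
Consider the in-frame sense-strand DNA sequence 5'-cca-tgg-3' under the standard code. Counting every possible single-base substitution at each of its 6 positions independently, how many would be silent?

Codon 1 (CCA, Pro): 3 synonymous substitutions.
Codon 2 (TGG, Trp): 0 synonymous substitutions.
Total: 3 + 0 = 3.

3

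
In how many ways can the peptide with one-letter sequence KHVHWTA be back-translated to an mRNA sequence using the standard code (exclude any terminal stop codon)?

Lys: 2 codons.
His: 2 codons.
Val: 4 codons.
His: 2 codons.
Trp: 1 codon.
Thr: 4 codons.
Ala: 4 codons.
2 × 2 × 4 × 2 × 1 × 4 × 4 = 512.

512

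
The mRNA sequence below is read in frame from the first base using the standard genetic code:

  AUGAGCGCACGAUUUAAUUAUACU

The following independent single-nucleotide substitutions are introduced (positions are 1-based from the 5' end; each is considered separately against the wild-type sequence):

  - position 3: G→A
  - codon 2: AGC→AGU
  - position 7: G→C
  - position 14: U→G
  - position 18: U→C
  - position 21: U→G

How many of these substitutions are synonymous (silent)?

Codon 1: AUG (Met) → AUA (Ile) — missense.
Codon 2: AGC (Ser) → AGU (Ser) — synonymous.
Codon 3: GCA (Ala) → CCA (Pro) — missense.
Codon 5: UUU (Phe) → UGU (Cys) — missense.
Codon 6: AAU (Asn) → AAC (Asn) — synonymous.
Codon 7: UAU (Tyr) → UAG (Stop) — nonsense.
Synonymous: 2 of 6.

2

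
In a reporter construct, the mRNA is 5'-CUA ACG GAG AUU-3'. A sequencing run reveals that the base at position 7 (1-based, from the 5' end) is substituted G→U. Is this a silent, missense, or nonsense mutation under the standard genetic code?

nonsense

Position 7 falls in codon 3: GAG → Glu.
After the substitution the codon is UAG → Stop.
The new codon is a stop codon, so this is a nonsense mutation.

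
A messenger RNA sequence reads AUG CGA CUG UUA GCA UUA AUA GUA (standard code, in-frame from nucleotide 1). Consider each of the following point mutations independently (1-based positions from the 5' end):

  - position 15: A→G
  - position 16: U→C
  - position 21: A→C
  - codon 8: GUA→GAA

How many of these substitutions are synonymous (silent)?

3

Codon 5: GCA (Ala) → GCG (Ala) — synonymous.
Codon 6: UUA (Leu) → CUA (Leu) — synonymous.
Codon 7: AUA (Ile) → AUC (Ile) — synonymous.
Codon 8: GUA (Val) → GAA (Glu) — missense.
Synonymous: 3 of 4.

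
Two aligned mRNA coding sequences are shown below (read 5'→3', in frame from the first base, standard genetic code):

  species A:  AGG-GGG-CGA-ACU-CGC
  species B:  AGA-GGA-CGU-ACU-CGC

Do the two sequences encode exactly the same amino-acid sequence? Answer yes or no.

yes

Codon 1: AGG Arg / AGA Arg — synonymous.
Codon 2: GGG Gly / GGA Gly — synonymous.
Codon 3: CGA Arg / CGU Arg — synonymous.
Codon 4: ACU Thr / ACU Thr — identical.
Codon 5: CGC Arg / CGC Arg — identical.
Nonsynonymous differences: 0 → same protein.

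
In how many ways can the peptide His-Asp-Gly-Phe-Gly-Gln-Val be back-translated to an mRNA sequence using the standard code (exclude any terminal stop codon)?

1024

His: 2 codons.
Asp: 2 codons.
Gly: 4 codons.
Phe: 2 codons.
Gly: 4 codons.
Gln: 2 codons.
Val: 4 codons.
2 × 2 × 4 × 2 × 4 × 2 × 4 = 1024.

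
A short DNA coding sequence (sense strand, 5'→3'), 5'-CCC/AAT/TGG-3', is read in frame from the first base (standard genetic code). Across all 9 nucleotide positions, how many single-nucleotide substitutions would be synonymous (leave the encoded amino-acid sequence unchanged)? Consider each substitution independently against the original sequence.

Codon 1 (CCC, Pro): 3 synonymous substitutions.
Codon 2 (AAT, Asn): 1 synonymous substitution.
Codon 3 (TGG, Trp): 0 synonymous substitutions.
Total: 3 + 1 + 0 = 4.

4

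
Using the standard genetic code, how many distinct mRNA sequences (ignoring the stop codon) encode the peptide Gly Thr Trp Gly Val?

256

Gly: 4 codons.
Thr: 4 codons.
Trp: 1 codon.
Gly: 4 codons.
Val: 4 codons.
4 × 4 × 1 × 4 × 4 = 256.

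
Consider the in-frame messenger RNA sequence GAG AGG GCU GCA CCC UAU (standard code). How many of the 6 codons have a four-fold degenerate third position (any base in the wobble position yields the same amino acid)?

Codon 1 GAG (Glu): third position 2-fold.
Codon 2 AGG (Arg): third position 2-fold.
Codon 3 GCU (Ala): third position 4-fold.
Codon 4 GCA (Ala): third position 4-fold.
Codon 5 CCC (Pro): third position 4-fold.
Codon 6 UAU (Tyr): third position 2-fold.
Four-fold degenerate third positions: 3.

3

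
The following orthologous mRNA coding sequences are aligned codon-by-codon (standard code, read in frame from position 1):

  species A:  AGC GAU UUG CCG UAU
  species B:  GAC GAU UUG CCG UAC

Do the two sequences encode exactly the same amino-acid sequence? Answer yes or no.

no

Codon 1: AGC Ser / GAC Asp — nonsynonymous.
Codon 2: GAU Asp / GAU Asp — identical.
Codon 3: UUG Leu / UUG Leu — identical.
Codon 4: CCG Pro / CCG Pro — identical.
Codon 5: UAU Tyr / UAC Tyr — synonymous.
Nonsynonymous differences: 1 → different protein.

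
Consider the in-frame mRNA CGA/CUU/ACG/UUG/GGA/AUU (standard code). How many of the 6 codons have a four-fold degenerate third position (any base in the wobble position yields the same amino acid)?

Codon 1 CGA (Arg): third position 4-fold.
Codon 2 CUU (Leu): third position 4-fold.
Codon 3 ACG (Thr): third position 4-fold.
Codon 4 UUG (Leu): third position 2-fold.
Codon 5 GGA (Gly): third position 4-fold.
Codon 6 AUU (Ile): third position 3-fold.
Four-fold degenerate third positions: 4.

4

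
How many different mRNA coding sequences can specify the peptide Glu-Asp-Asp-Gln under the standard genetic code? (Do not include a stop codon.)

Glu: 2 codons.
Asp: 2 codons.
Asp: 2 codons.
Gln: 2 codons.
2 × 2 × 2 × 2 = 16.

16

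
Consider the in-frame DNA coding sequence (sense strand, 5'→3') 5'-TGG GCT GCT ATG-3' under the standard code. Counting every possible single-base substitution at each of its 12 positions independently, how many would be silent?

6

Codon 1 (TGG, Trp): 0 synonymous substitutions.
Codon 2 (GCT, Ala): 3 synonymous substitutions.
Codon 3 (GCT, Ala): 3 synonymous substitutions.
Codon 4 (ATG, Met): 0 synonymous substitutions.
Total: 0 + 3 + 3 + 0 = 6.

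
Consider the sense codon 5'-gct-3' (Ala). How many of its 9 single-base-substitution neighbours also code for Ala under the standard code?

3

Position 1: none → 0 synonymous.
Position 2: none → 0 synonymous.
Position 3: GCC, GCA, GCG → 3 synonymous.
Total: 0 + 0 + 3 = 3.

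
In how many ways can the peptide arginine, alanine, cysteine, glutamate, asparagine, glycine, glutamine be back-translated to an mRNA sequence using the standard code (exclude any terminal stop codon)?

Arg: 6 codons.
Ala: 4 codons.
Cys: 2 codons.
Glu: 2 codons.
Asn: 2 codons.
Gly: 4 codons.
Gln: 2 codons.
6 × 4 × 2 × 2 × 2 × 4 × 2 = 1536.

1536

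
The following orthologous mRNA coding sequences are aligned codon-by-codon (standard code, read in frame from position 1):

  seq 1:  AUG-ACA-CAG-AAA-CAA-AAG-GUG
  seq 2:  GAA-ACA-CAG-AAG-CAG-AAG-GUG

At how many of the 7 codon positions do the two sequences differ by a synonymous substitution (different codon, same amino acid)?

2

Codon 1: AUG Met / GAA Glu — nonsynonymous.
Codon 2: ACA Thr / ACA Thr — identical.
Codon 3: CAG Gln / CAG Gln — identical.
Codon 4: AAA Lys / AAG Lys — synonymous.
Codon 5: CAA Gln / CAG Gln — synonymous.
Codon 6: AAG Lys / AAG Lys — identical.
Codon 7: GUG Val / GUG Val — identical.
Synonymous differences: 2.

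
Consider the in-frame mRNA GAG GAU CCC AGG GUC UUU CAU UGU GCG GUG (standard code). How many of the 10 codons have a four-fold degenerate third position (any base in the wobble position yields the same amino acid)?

Codon 1 GAG (Glu): third position 2-fold.
Codon 2 GAU (Asp): third position 2-fold.
Codon 3 CCC (Pro): third position 4-fold.
Codon 4 AGG (Arg): third position 2-fold.
Codon 5 GUC (Val): third position 4-fold.
Codon 6 UUU (Phe): third position 2-fold.
Codon 7 CAU (His): third position 2-fold.
Codon 8 UGU (Cys): third position 2-fold.
Codon 9 GCG (Ala): third position 4-fold.
Codon 10 GUG (Val): third position 4-fold.
Four-fold degenerate third positions: 4.

4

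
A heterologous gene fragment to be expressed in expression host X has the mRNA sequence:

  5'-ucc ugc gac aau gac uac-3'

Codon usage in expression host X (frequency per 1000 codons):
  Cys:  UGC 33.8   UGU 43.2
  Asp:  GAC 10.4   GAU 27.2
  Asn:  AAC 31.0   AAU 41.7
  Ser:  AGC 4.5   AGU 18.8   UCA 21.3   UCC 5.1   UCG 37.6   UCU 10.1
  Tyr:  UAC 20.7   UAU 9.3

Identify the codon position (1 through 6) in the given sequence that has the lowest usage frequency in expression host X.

1

Codon 1 UCC (Ser): 5.1 per 1000.
Codon 2 UGC (Cys): 33.8 per 1000.
Codon 3 GAC (Asp): 10.4 per 1000.
Codon 4 AAU (Asn): 41.7 per 1000.
Codon 5 GAC (Asp): 10.4 per 1000.
Codon 6 UAC (Tyr): 20.7 per 1000.
Lowest frequency is 5.1 at codon 1.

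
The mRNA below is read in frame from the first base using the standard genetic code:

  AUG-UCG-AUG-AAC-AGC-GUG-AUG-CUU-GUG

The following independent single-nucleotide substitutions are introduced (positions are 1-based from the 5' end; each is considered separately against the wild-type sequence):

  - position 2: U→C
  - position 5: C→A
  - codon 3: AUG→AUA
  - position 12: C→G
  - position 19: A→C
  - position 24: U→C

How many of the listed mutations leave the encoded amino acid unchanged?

1

Codon 1: AUG (Met) → ACG (Thr) — missense.
Codon 2: UCG (Ser) → UAG (Stop) — nonsense.
Codon 3: AUG (Met) → AUA (Ile) — missense.
Codon 4: AAC (Asn) → AAG (Lys) — missense.
Codon 7: AUG (Met) → CUG (Leu) — missense.
Codon 8: CUU (Leu) → CUC (Leu) — synonymous.
Synonymous: 1 of 6.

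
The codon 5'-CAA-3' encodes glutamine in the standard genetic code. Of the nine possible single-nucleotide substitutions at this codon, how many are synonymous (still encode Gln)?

Position 1: none → 0 synonymous.
Position 2: none → 0 synonymous.
Position 3: CAG → 1 synonymous.
Total: 0 + 0 + 1 = 1.

1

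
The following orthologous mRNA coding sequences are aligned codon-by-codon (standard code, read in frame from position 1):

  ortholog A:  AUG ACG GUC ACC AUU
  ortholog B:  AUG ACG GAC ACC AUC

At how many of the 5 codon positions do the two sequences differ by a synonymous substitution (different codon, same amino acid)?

1

Codon 1: AUG Met / AUG Met — identical.
Codon 2: ACG Thr / ACG Thr — identical.
Codon 3: GUC Val / GAC Asp — nonsynonymous.
Codon 4: ACC Thr / ACC Thr — identical.
Codon 5: AUU Ile / AUC Ile — synonymous.
Synonymous differences: 1.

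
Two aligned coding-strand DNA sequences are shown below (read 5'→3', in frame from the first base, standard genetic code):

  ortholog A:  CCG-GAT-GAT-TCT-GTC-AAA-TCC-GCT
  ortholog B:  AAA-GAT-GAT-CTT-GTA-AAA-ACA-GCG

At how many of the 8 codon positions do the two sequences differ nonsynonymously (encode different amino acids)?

3

Codon 1: CCG Pro / AAA Lys — nonsynonymous.
Codon 2: GAT Asp / GAT Asp — identical.
Codon 3: GAT Asp / GAT Asp — identical.
Codon 4: TCT Ser / CTT Leu — nonsynonymous.
Codon 5: GTC Val / GTA Val — synonymous.
Codon 6: AAA Lys / AAA Lys — identical.
Codon 7: TCC Ser / ACA Thr — nonsynonymous.
Codon 8: GCT Ala / GCG Ala — synonymous.
Nonsynonymous differences: 3.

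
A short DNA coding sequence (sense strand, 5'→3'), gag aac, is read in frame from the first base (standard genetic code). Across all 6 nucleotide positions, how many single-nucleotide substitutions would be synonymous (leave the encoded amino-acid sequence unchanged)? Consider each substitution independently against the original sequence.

2

Codon 1 (GAG, Glu): 1 synonymous substitution.
Codon 2 (AAC, Asn): 1 synonymous substitution.
Total: 1 + 1 = 2.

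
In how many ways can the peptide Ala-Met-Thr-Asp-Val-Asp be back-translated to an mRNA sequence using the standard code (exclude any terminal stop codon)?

Ala: 4 codons.
Met: 1 codon.
Thr: 4 codons.
Asp: 2 codons.
Val: 4 codons.
Asp: 2 codons.
4 × 1 × 4 × 2 × 4 × 2 = 256.

256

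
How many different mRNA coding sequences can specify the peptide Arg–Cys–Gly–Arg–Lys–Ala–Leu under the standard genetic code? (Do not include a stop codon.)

Arg: 6 codons.
Cys: 2 codons.
Gly: 4 codons.
Arg: 6 codons.
Lys: 2 codons.
Ala: 4 codons.
Leu: 6 codons.
6 × 2 × 4 × 6 × 2 × 4 × 6 = 13824.

13824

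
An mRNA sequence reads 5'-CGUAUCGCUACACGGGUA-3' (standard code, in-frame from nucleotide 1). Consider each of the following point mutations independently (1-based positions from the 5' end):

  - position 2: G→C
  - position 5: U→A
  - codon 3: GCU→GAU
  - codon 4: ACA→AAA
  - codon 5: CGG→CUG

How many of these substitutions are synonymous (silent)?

Codon 1: CGU (Arg) → CCU (Pro) — missense.
Codon 2: AUC (Ile) → AAC (Asn) — missense.
Codon 3: GCU (Ala) → GAU (Asp) — missense.
Codon 4: ACA (Thr) → AAA (Lys) — missense.
Codon 5: CGG (Arg) → CUG (Leu) — missense.
Synonymous: 0 of 5.

0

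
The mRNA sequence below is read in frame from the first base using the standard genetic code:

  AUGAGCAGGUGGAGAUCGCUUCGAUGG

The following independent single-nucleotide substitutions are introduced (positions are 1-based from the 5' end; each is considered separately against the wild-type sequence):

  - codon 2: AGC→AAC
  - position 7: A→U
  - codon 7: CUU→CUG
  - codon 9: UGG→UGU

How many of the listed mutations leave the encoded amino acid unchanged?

Codon 2: AGC (Ser) → AAC (Asn) — missense.
Codon 3: AGG (Arg) → UGG (Trp) — missense.
Codon 7: CUU (Leu) → CUG (Leu) — synonymous.
Codon 9: UGG (Trp) → UGU (Cys) — missense.
Synonymous: 1 of 4.

1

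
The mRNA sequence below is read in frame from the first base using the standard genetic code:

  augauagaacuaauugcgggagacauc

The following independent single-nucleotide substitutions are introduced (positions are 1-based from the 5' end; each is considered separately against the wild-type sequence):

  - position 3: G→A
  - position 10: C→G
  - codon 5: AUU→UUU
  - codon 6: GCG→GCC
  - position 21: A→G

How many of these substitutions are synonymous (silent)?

Codon 1: AUG (Met) → AUA (Ile) — missense.
Codon 4: CUA (Leu) → GUA (Val) — missense.
Codon 5: AUU (Ile) → UUU (Phe) — missense.
Codon 6: GCG (Ala) → GCC (Ala) — synonymous.
Codon 7: GGA (Gly) → GGG (Gly) — synonymous.
Synonymous: 2 of 5.

2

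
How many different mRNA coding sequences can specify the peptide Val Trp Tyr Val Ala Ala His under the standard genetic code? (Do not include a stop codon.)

Val: 4 codons.
Trp: 1 codon.
Tyr: 2 codons.
Val: 4 codons.
Ala: 4 codons.
Ala: 4 codons.
His: 2 codons.
4 × 1 × 2 × 4 × 4 × 4 × 2 = 1024.

1024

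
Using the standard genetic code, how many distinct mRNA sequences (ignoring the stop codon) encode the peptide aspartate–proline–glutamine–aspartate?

Asp: 2 codons.
Pro: 4 codons.
Gln: 2 codons.
Asp: 2 codons.
2 × 4 × 2 × 2 = 32.

32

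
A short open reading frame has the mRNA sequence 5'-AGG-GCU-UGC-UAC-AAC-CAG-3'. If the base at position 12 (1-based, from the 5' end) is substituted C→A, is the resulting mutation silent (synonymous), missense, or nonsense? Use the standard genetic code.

Position 12 falls in codon 4: UAC → Tyr.
After the substitution the codon is UAA → Stop.
The new codon is a stop codon, so this is a nonsense mutation.

nonsense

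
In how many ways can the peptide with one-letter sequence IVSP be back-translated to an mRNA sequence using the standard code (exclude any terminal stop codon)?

288

Ile: 3 codons.
Val: 4 codons.
Ser: 6 codons.
Pro: 4 codons.
3 × 4 × 6 × 4 = 288.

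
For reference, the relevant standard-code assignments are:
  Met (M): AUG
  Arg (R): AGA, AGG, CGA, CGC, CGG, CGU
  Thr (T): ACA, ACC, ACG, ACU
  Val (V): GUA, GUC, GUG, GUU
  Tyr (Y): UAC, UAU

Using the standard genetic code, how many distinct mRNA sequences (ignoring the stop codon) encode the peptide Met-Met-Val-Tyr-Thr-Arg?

192

Met: 1 codon.
Met: 1 codon.
Val: 4 codons.
Tyr: 2 codons.
Thr: 4 codons.
Arg: 6 codons.
1 × 1 × 4 × 2 × 4 × 6 = 192.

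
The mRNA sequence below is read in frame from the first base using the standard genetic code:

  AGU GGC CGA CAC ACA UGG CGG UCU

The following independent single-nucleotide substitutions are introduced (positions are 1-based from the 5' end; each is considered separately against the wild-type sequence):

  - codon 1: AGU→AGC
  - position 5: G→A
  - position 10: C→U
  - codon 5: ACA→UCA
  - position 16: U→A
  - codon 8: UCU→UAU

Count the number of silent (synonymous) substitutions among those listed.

Codon 1: AGU (Ser) → AGC (Ser) — synonymous.
Codon 2: GGC (Gly) → GAC (Asp) — missense.
Codon 4: CAC (His) → UAC (Tyr) — missense.
Codon 5: ACA (Thr) → UCA (Ser) — missense.
Codon 6: UGG (Trp) → AGG (Arg) — missense.
Codon 8: UCU (Ser) → UAU (Tyr) — missense.
Synonymous: 1 of 6.

1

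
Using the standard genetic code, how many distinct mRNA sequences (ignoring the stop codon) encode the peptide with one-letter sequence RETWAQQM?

Arg: 6 codons.
Glu: 2 codons.
Thr: 4 codons.
Trp: 1 codon.
Ala: 4 codons.
Gln: 2 codons.
Gln: 2 codons.
Met: 1 codon.
6 × 2 × 4 × 1 × 4 × 2 × 2 × 1 = 768.

768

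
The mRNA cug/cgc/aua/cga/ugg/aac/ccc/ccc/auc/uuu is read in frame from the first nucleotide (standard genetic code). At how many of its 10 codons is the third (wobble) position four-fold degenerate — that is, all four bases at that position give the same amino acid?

5

Codon 1 CUG (Leu): third position 4-fold.
Codon 2 CGC (Arg): third position 4-fold.
Codon 3 AUA (Ile): third position 3-fold.
Codon 4 CGA (Arg): third position 4-fold.
Codon 5 UGG (Trp): third position 1-fold.
Codon 6 AAC (Asn): third position 2-fold.
Codon 7 CCC (Pro): third position 4-fold.
Codon 8 CCC (Pro): third position 4-fold.
Codon 9 AUC (Ile): third position 3-fold.
Codon 10 UUU (Phe): third position 2-fold.
Four-fold degenerate third positions: 5.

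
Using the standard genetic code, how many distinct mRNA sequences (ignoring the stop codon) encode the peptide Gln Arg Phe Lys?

Gln: 2 codons.
Arg: 6 codons.
Phe: 2 codons.
Lys: 2 codons.
2 × 6 × 2 × 2 = 48.

48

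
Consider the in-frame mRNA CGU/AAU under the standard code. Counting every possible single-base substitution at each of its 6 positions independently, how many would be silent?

4

Codon 1 (CGU, Arg): 3 synonymous substitutions.
Codon 2 (AAU, Asn): 1 synonymous substitution.
Total: 3 + 1 = 4.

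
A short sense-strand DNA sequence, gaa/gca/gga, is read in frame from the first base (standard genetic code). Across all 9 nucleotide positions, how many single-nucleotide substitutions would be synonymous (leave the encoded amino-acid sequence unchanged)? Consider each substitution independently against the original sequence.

7

Codon 1 (GAA, Glu): 1 synonymous substitution.
Codon 2 (GCA, Ala): 3 synonymous substitutions.
Codon 3 (GGA, Gly): 3 synonymous substitutions.
Total: 1 + 3 + 3 = 7.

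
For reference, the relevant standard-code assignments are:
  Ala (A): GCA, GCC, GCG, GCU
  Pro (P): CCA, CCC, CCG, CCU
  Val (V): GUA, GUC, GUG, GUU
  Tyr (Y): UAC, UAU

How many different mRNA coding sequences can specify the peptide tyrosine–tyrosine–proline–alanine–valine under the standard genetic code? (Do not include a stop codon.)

256

Tyr: 2 codons.
Tyr: 2 codons.
Pro: 4 codons.
Ala: 4 codons.
Val: 4 codons.
2 × 2 × 4 × 4 × 4 = 256.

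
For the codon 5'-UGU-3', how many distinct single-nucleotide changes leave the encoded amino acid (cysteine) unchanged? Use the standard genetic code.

1

Position 1: none → 0 synonymous.
Position 2: none → 0 synonymous.
Position 3: UGC → 1 synonymous.
Total: 0 + 0 + 1 = 1.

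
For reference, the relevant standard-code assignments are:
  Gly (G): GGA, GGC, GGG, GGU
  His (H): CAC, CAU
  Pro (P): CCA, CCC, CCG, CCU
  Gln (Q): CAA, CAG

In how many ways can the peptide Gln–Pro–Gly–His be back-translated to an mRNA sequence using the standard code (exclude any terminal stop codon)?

64

Gln: 2 codons.
Pro: 4 codons.
Gly: 4 codons.
His: 2 codons.
2 × 4 × 4 × 2 = 64.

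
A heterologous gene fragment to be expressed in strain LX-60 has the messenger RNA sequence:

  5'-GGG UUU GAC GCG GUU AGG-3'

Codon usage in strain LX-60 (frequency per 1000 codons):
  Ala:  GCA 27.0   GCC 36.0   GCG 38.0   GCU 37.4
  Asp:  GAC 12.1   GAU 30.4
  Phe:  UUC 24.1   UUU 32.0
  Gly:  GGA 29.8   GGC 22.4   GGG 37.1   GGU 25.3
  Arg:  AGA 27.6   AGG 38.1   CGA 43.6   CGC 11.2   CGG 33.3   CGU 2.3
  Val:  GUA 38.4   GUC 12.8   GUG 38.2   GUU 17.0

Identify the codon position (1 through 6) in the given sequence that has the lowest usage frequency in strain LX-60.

3

Codon 1 GGG (Gly): 37.1 per 1000.
Codon 2 UUU (Phe): 32.0 per 1000.
Codon 3 GAC (Asp): 12.1 per 1000.
Codon 4 GCG (Ala): 38.0 per 1000.
Codon 5 GUU (Val): 17.0 per 1000.
Codon 6 AGG (Arg): 38.1 per 1000.
Lowest frequency is 12.1 at codon 3.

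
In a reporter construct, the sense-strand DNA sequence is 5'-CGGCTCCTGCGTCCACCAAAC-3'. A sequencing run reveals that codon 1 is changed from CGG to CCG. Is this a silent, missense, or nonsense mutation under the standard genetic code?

missense

Position 2 falls in codon 1: CGG → Arg.
After the substitution the codon is CCG → Pro.
Arg ≠ Pro, so this is a missense mutation.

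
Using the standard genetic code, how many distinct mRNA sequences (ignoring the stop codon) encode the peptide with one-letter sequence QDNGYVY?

512

Gln: 2 codons.
Asp: 2 codons.
Asn: 2 codons.
Gly: 4 codons.
Tyr: 2 codons.
Val: 4 codons.
Tyr: 2 codons.
2 × 2 × 2 × 4 × 2 × 4 × 2 = 512.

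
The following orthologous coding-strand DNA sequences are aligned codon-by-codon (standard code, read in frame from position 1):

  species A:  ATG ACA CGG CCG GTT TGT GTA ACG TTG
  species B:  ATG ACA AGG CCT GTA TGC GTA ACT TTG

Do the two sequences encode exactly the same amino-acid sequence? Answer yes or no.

Codon 1: ATG Met / ATG Met — identical.
Codon 2: ACA Thr / ACA Thr — identical.
Codon 3: CGG Arg / AGG Arg — synonymous.
Codon 4: CCG Pro / CCT Pro — synonymous.
Codon 5: GTT Val / GTA Val — synonymous.
Codon 6: TGT Cys / TGC Cys — synonymous.
Codon 7: GTA Val / GTA Val — identical.
Codon 8: ACG Thr / ACT Thr — synonymous.
Codon 9: TTG Leu / TTG Leu — identical.
Nonsynonymous differences: 0 → same protein.

yes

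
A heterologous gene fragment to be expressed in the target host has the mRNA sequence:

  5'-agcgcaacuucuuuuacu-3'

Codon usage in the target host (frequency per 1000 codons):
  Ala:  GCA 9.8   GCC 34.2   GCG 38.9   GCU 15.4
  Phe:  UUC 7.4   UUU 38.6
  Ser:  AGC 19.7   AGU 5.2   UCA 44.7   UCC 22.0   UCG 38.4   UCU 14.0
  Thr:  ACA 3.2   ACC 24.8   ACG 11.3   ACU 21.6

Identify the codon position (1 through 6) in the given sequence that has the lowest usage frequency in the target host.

2

Codon 1 AGC (Ser): 19.7 per 1000.
Codon 2 GCA (Ala): 9.8 per 1000.
Codon 3 ACU (Thr): 21.6 per 1000.
Codon 4 UCU (Ser): 14.0 per 1000.
Codon 5 UUU (Phe): 38.6 per 1000.
Codon 6 ACU (Thr): 21.6 per 1000.
Lowest frequency is 9.8 at codon 2.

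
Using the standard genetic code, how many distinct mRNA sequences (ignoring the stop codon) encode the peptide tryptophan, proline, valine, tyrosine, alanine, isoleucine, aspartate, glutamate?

1536

Trp: 1 codon.
Pro: 4 codons.
Val: 4 codons.
Tyr: 2 codons.
Ala: 4 codons.
Ile: 3 codons.
Asp: 2 codons.
Glu: 2 codons.
1 × 4 × 4 × 2 × 4 × 3 × 2 × 2 = 1536.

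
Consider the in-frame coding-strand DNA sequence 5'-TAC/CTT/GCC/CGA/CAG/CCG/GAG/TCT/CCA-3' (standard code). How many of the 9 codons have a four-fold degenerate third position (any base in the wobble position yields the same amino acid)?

Codon 1 TAC (Tyr): third position 2-fold.
Codon 2 CTT (Leu): third position 4-fold.
Codon 3 GCC (Ala): third position 4-fold.
Codon 4 CGA (Arg): third position 4-fold.
Codon 5 CAG (Gln): third position 2-fold.
Codon 6 CCG (Pro): third position 4-fold.
Codon 7 GAG (Glu): third position 2-fold.
Codon 8 TCT (Ser): third position 4-fold.
Codon 9 CCA (Pro): third position 4-fold.
Four-fold degenerate third positions: 6.

6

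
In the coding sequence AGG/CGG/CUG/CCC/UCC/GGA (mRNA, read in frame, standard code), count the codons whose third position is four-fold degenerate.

5

Codon 1 AGG (Arg): third position 2-fold.
Codon 2 CGG (Arg): third position 4-fold.
Codon 3 CUG (Leu): third position 4-fold.
Codon 4 CCC (Pro): third position 4-fold.
Codon 5 UCC (Ser): third position 4-fold.
Codon 6 GGA (Gly): third position 4-fold.
Four-fold degenerate third positions: 5.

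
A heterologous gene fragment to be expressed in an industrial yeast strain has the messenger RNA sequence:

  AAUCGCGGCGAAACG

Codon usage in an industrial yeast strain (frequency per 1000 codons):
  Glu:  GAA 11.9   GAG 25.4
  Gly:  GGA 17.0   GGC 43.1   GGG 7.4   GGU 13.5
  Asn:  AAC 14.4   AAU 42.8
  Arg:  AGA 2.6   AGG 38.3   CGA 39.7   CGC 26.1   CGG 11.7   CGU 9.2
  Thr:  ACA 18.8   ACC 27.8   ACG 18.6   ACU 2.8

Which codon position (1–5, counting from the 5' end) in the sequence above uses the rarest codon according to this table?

4

Codon 1 AAU (Asn): 42.8 per 1000.
Codon 2 CGC (Arg): 26.1 per 1000.
Codon 3 GGC (Gly): 43.1 per 1000.
Codon 4 GAA (Glu): 11.9 per 1000.
Codon 5 ACG (Thr): 18.6 per 1000.
Lowest frequency is 11.9 at codon 4.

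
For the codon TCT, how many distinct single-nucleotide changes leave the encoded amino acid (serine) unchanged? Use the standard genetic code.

Position 1: none → 0 synonymous.
Position 2: none → 0 synonymous.
Position 3: TCC, TCA, TCG → 3 synonymous.
Total: 0 + 0 + 3 = 3.

3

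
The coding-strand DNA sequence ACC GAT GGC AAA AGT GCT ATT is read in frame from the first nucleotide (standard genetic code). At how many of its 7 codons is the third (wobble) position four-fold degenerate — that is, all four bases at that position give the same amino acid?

3

Codon 1 ACC (Thr): third position 4-fold.
Codon 2 GAT (Asp): third position 2-fold.
Codon 3 GGC (Gly): third position 4-fold.
Codon 4 AAA (Lys): third position 2-fold.
Codon 5 AGT (Ser): third position 2-fold.
Codon 6 GCT (Ala): third position 4-fold.
Codon 7 ATT (Ile): third position 3-fold.
Four-fold degenerate third positions: 3.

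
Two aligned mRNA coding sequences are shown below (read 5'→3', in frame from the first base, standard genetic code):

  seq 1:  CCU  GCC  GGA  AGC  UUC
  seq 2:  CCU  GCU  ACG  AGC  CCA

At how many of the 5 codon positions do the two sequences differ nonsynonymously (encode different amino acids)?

2

Codon 1: CCU Pro / CCU Pro — identical.
Codon 2: GCC Ala / GCU Ala — synonymous.
Codon 3: GGA Gly / ACG Thr — nonsynonymous.
Codon 4: AGC Ser / AGC Ser — identical.
Codon 5: UUC Phe / CCA Pro — nonsynonymous.
Nonsynonymous differences: 2.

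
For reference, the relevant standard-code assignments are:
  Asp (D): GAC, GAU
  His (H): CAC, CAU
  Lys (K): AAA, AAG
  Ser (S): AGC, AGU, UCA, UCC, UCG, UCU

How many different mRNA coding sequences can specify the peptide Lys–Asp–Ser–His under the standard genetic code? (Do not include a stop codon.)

48

Lys: 2 codons.
Asp: 2 codons.
Ser: 6 codons.
His: 2 codons.
2 × 2 × 6 × 2 = 48.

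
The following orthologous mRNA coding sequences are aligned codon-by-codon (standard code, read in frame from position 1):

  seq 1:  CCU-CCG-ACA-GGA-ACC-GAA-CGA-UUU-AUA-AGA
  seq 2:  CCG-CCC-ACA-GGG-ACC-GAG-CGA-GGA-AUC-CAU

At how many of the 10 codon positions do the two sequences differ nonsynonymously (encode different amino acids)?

2

Codon 1: CCU Pro / CCG Pro — synonymous.
Codon 2: CCG Pro / CCC Pro — synonymous.
Codon 3: ACA Thr / ACA Thr — identical.
Codon 4: GGA Gly / GGG Gly — synonymous.
Codon 5: ACC Thr / ACC Thr — identical.
Codon 6: GAA Glu / GAG Glu — synonymous.
Codon 7: CGA Arg / CGA Arg — identical.
Codon 8: UUU Phe / GGA Gly — nonsynonymous.
Codon 9: AUA Ile / AUC Ile — synonymous.
Codon 10: AGA Arg / CAU His — nonsynonymous.
Nonsynonymous differences: 2.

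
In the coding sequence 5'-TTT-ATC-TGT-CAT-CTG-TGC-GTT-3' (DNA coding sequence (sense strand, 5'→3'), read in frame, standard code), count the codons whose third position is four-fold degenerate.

2

Codon 1 TTT (Phe): third position 2-fold.
Codon 2 ATC (Ile): third position 3-fold.
Codon 3 TGT (Cys): third position 2-fold.
Codon 4 CAT (His): third position 2-fold.
Codon 5 CTG (Leu): third position 4-fold.
Codon 6 TGC (Cys): third position 2-fold.
Codon 7 GTT (Val): third position 4-fold.
Four-fold degenerate third positions: 2.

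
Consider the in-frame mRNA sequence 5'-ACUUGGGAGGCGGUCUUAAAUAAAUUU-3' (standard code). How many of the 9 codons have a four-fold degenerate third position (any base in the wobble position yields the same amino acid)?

Codon 1 ACU (Thr): third position 4-fold.
Codon 2 UGG (Trp): third position 1-fold.
Codon 3 GAG (Glu): third position 2-fold.
Codon 4 GCG (Ala): third position 4-fold.
Codon 5 GUC (Val): third position 4-fold.
Codon 6 UUA (Leu): third position 2-fold.
Codon 7 AAU (Asn): third position 2-fold.
Codon 8 AAA (Lys): third position 2-fold.
Codon 9 UUU (Phe): third position 2-fold.
Four-fold degenerate third positions: 3.

3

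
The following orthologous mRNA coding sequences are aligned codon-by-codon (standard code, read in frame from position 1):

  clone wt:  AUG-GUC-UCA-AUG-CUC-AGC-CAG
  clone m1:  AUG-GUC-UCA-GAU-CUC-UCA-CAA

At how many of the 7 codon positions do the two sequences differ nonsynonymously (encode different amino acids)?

Codon 1: AUG Met / AUG Met — identical.
Codon 2: GUC Val / GUC Val — identical.
Codon 3: UCA Ser / UCA Ser — identical.
Codon 4: AUG Met / GAU Asp — nonsynonymous.
Codon 5: CUC Leu / CUC Leu — identical.
Codon 6: AGC Ser / UCA Ser — synonymous.
Codon 7: CAG Gln / CAA Gln — synonymous.
Nonsynonymous differences: 1.

1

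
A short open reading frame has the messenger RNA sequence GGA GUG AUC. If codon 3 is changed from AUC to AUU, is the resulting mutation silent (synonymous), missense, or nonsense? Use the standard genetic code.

silent

Position 9 falls in codon 3: AUC → Ile.
After the substitution the codon is AUU → Ile.
Both encode Ile, so the change is synonymous.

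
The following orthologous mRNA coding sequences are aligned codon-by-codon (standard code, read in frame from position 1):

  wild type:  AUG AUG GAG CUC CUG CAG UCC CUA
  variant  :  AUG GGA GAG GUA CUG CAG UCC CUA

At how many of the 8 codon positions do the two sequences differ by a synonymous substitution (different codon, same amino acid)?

Codon 1: AUG Met / AUG Met — identical.
Codon 2: AUG Met / GGA Gly — nonsynonymous.
Codon 3: GAG Glu / GAG Glu — identical.
Codon 4: CUC Leu / GUA Val — nonsynonymous.
Codon 5: CUG Leu / CUG Leu — identical.
Codon 6: CAG Gln / CAG Gln — identical.
Codon 7: UCC Ser / UCC Ser — identical.
Codon 8: CUA Leu / CUA Leu — identical.
Synonymous differences: 0.

0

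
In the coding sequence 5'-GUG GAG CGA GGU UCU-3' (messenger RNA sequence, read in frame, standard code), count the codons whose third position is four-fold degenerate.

Codon 1 GUG (Val): third position 4-fold.
Codon 2 GAG (Glu): third position 2-fold.
Codon 3 CGA (Arg): third position 4-fold.
Codon 4 GGU (Gly): third position 4-fold.
Codon 5 UCU (Ser): third position 4-fold.
Four-fold degenerate third positions: 4.

4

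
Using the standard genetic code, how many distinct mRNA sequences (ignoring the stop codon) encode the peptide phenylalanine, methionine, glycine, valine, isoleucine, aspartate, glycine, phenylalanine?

1536

Phe: 2 codons.
Met: 1 codon.
Gly: 4 codons.
Val: 4 codons.
Ile: 3 codons.
Asp: 2 codons.
Gly: 4 codons.
Phe: 2 codons.
2 × 1 × 4 × 4 × 3 × 2 × 4 × 2 = 1536.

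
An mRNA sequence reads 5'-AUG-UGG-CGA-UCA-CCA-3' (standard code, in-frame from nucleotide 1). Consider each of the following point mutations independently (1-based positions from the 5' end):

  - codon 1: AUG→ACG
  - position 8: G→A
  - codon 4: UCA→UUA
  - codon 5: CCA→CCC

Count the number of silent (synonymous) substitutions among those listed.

1

Codon 1: AUG (Met) → ACG (Thr) — missense.
Codon 3: CGA (Arg) → CAA (Gln) — missense.
Codon 4: UCA (Ser) → UUA (Leu) — missense.
Codon 5: CCA (Pro) → CCC (Pro) — synonymous.
Synonymous: 1 of 4.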